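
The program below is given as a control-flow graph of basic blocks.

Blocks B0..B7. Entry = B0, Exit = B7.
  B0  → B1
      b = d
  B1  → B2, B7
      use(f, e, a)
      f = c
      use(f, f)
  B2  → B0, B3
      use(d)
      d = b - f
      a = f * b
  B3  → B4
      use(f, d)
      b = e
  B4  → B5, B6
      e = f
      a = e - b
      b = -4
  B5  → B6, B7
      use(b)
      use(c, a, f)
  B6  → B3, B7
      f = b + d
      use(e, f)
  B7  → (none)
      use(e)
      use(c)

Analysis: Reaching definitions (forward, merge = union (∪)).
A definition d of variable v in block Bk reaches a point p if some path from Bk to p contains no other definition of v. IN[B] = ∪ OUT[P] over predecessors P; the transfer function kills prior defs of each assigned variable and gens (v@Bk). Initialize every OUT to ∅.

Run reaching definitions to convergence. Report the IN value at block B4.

Per-block solution:
  B0:   IN={a@B2, b@B0, d@B2, f@B1}   OUT={a@B2, b@B0, d@B2, f@B1}
  B1:   IN={a@B2, b@B0, d@B2, f@B1}   OUT={a@B2, b@B0, d@B2, f@B1}
  B2:   IN={a@B2, b@B0, d@B2, f@B1}   OUT={a@B2, b@B0, d@B2, f@B1}
  B3:   IN={a@B2, a@B4, b@B0, b@B4, d@B2, e@B4, f@B1, f@B6}   OUT={a@B2, a@B4, b@B3, d@B2, e@B4, f@B1, f@B6}
  B4:   IN={a@B2, a@B4, b@B3, d@B2, e@B4, f@B1, f@B6}   OUT={a@B4, b@B4, d@B2, e@B4, f@B1, f@B6}
  B5:   IN={a@B4, b@B4, d@B2, e@B4, f@B1, f@B6}   OUT={a@B4, b@B4, d@B2, e@B4, f@B1, f@B6}
  B6:   IN={a@B4, b@B4, d@B2, e@B4, f@B1, f@B6}   OUT={a@B4, b@B4, d@B2, e@B4, f@B6}
  B7:   IN={a@B2, a@B4, b@B0, b@B4, d@B2, e@B4, f@B1, f@B6}   OUT={a@B2, a@B4, b@B0, b@B4, d@B2, e@B4, f@B1, f@B6}

Merge at B4: IN[B4] = OUT[B3] = {a@B2, a@B4, b@B3, d@B2, e@B4, f@B1, f@B6}

Answer: {a@B2, a@B4, b@B3, d@B2, e@B4, f@B1, f@B6}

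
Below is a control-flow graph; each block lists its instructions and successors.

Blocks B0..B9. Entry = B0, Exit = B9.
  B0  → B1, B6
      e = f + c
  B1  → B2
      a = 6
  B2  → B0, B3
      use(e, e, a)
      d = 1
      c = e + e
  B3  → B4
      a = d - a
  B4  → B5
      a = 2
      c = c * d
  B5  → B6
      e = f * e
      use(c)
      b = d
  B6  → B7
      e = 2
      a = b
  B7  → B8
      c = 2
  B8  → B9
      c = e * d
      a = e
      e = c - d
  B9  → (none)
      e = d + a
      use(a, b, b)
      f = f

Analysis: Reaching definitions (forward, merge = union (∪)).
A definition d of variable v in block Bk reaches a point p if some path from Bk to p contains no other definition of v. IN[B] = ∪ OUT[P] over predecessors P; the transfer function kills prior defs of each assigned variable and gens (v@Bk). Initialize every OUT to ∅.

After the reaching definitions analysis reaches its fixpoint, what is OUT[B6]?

Converged values:
  B0:  IN={a@B1, c@B2, d@B2, e@B0}  OUT={a@B1, c@B2, d@B2, e@B0}
  B1:  IN={a@B1, c@B2, d@B2, e@B0}  OUT={a@B1, c@B2, d@B2, e@B0}
  B2:  IN={a@B1, c@B2, d@B2, e@B0}  OUT={a@B1, c@B2, d@B2, e@B0}
  B3:  IN={a@B1, c@B2, d@B2, e@B0}  OUT={a@B3, c@B2, d@B2, e@B0}
  B4:  IN={a@B3, c@B2, d@B2, e@B0}  OUT={a@B4, c@B4, d@B2, e@B0}
  B5:  IN={a@B4, c@B4, d@B2, e@B0}  OUT={a@B4, b@B5, c@B4, d@B2, e@B5}
  B6:  IN={a@B1, a@B4, b@B5, c@B2, c@B4, d@B2, e@B0, e@B5}  OUT={a@B6, b@B5, c@B2, c@B4, d@B2, e@B6}
  B7:  IN={a@B6, b@B5, c@B2, c@B4, d@B2, e@B6}  OUT={a@B6, b@B5, c@B7, d@B2, e@B6}
  B8:  IN={a@B6, b@B5, c@B7, d@B2, e@B6}  OUT={a@B8, b@B5, c@B8, d@B2, e@B8}
  B9:  IN={a@B8, b@B5, c@B8, d@B2, e@B8}  OUT={a@B8, b@B5, c@B8, d@B2, e@B9, f@B9}

Merge at B6: IN[B6] = OUT[B0] ⊔ OUT[B5] = {a@B1, a@B4, b@B5, c@B2, c@B4, d@B2, e@B0, e@B5}
Applying B6's transfer function to that IN value gives OUT[B6] (row B6 above).

Answer: {a@B6, b@B5, c@B2, c@B4, d@B2, e@B6}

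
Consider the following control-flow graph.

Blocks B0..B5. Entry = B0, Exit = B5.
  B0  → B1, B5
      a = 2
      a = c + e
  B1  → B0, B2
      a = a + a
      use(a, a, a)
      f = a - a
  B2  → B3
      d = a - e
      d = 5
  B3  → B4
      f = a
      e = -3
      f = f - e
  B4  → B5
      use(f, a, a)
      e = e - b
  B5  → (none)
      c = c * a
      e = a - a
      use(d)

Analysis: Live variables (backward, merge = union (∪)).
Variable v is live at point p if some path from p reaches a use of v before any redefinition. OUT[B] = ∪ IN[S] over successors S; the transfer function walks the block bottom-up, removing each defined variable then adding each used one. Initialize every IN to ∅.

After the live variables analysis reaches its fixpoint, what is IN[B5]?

Answer: {a, c, d}

Working:
Fixpoint table:
  B0:  IN={b, c, d, e}  OUT={a, b, c, d, e}
  B1:  IN={a, b, c, d, e}  OUT={a, b, c, d, e}
  B2:  IN={a, b, c, e}  OUT={a, b, c, d}
  B3:  IN={a, b, c, d}  OUT={a, b, c, d, e, f}
  B4:  IN={a, b, c, d, e, f}  OUT={a, c, d}
  B5:  IN={a, c, d}  OUT={}

B5 is the boundary node: OUT[B5] = {}
Applying B5's transfer function to that OUT value gives IN[B5] (row B5 above).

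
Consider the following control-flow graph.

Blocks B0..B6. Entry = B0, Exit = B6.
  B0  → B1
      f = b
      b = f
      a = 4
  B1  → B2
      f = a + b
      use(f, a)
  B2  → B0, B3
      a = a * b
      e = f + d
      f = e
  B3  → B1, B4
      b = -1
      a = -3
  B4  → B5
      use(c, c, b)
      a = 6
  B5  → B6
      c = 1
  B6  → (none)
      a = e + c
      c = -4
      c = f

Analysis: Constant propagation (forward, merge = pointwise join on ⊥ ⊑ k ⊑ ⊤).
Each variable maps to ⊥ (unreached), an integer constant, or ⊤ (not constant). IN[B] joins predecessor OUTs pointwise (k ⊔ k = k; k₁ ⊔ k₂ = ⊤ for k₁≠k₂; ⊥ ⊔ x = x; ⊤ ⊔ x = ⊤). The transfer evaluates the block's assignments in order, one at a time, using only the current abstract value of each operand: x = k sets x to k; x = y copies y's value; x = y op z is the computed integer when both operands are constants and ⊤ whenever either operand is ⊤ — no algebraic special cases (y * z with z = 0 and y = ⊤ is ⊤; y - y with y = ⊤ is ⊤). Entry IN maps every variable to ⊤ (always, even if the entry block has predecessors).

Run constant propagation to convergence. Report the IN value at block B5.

Per-block solution:
  B0:   IN=(all ⊤)   OUT={a:4; rest ⊤}
  B1:   IN=(all ⊤)   OUT=(all ⊤)
  B2:   IN=(all ⊤)   OUT=(all ⊤)
  B3:   IN=(all ⊤)   OUT={a:-3, b:-1; rest ⊤}
  B4:   IN={a:-3, b:-1; rest ⊤}   OUT={a:6, b:-1; rest ⊤}
  B5:   IN={a:6, b:-1; rest ⊤}   OUT={a:6, b:-1, c:1; rest ⊤}
  B6:   IN={a:6, b:-1, c:1; rest ⊤}   OUT={b:-1; rest ⊤}

Merge at B5: IN[B5] = OUT[B4] = {a: 6, b: -1, c: ⊤, d: ⊤, e: ⊤, f: ⊤}

Answer: {a: 6, b: -1, c: ⊤, d: ⊤, e: ⊤, f: ⊤}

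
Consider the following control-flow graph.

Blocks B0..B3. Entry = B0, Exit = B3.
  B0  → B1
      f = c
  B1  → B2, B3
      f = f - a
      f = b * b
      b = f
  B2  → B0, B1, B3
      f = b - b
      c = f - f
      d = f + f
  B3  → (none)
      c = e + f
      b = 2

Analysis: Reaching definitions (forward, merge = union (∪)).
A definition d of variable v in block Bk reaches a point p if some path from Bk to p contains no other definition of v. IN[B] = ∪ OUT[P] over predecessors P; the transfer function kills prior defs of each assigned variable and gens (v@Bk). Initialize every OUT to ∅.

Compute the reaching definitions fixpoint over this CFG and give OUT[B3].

Answer: {b@B3, c@B3, d@B2, f@B1, f@B2}

Derivation:
Converged values:
  B0:   IN={b@B1, c@B2, d@B2, f@B2}   OUT={b@B1, c@B2, d@B2, f@B0}
  B1:   IN={b@B1, c@B2, d@B2, f@B0, f@B2}   OUT={b@B1, c@B2, d@B2, f@B1}
  B2:   IN={b@B1, c@B2, d@B2, f@B1}   OUT={b@B1, c@B2, d@B2, f@B2}
  B3:   IN={b@B1, c@B2, d@B2, f@B1, f@B2}   OUT={b@B3, c@B3, d@B2, f@B1, f@B2}

Merge at B3: IN[B3] = OUT[B1] ⊔ OUT[B2] = {b@B1, c@B2, d@B2, f@B1, f@B2}
Applying B3's transfer function to that IN value gives OUT[B3] (row B3 above).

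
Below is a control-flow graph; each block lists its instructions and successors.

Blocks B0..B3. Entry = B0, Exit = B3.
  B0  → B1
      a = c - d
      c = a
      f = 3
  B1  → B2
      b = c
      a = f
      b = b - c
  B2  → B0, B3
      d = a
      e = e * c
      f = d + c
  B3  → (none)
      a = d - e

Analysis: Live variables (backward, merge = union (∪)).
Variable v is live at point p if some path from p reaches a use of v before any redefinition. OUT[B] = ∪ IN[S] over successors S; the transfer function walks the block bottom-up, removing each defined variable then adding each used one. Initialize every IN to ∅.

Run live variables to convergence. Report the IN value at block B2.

Per-block solution:
  B0:   IN={c, d, e}   OUT={c, e, f}
  B1:   IN={c, e, f}   OUT={a, c, e}
  B2:   IN={a, c, e}   OUT={c, d, e}
  B3:   IN={d, e}   OUT={}

Merge at B2: OUT[B2] = IN[B0] ⊔ IN[B3] = {c, d, e}
Applying B2's transfer function to that OUT value gives IN[B2] (row B2 above).

Answer: {a, c, e}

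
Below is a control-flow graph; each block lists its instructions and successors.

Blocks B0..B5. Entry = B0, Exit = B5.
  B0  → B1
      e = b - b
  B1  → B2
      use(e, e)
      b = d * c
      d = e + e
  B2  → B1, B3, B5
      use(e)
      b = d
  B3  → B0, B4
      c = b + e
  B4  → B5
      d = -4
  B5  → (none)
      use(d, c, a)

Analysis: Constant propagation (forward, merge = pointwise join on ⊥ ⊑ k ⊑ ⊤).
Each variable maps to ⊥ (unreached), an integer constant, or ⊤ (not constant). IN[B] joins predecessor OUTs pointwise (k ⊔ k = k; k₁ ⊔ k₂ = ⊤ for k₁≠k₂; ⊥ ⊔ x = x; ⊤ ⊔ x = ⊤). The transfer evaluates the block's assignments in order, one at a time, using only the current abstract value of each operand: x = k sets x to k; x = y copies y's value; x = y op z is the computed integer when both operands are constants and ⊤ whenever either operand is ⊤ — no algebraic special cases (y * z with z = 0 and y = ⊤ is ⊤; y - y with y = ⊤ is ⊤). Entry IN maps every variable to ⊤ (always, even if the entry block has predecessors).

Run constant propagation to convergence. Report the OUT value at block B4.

Answer: {a: ⊤, b: ⊤, c: ⊤, d: -4, e: ⊤, f: ⊤}

Derivation:
Fixpoint table:
  B0:   IN=(all ⊤)   OUT=(all ⊤)
  B1:   IN=(all ⊤)   OUT=(all ⊤)
  B2:   IN=(all ⊤)   OUT=(all ⊤)
  B3:   IN=(all ⊤)   OUT=(all ⊤)
  B4:   IN=(all ⊤)   OUT={d:-4; rest ⊤}
  B5:   IN=(all ⊤)   OUT=(all ⊤)

Merge at B4: IN[B4] = OUT[B3] = {a: ⊤, b: ⊤, c: ⊤, d: ⊤, e: ⊤, f: ⊤}
Applying B4's transfer function to that IN value gives OUT[B4] (row B4 above).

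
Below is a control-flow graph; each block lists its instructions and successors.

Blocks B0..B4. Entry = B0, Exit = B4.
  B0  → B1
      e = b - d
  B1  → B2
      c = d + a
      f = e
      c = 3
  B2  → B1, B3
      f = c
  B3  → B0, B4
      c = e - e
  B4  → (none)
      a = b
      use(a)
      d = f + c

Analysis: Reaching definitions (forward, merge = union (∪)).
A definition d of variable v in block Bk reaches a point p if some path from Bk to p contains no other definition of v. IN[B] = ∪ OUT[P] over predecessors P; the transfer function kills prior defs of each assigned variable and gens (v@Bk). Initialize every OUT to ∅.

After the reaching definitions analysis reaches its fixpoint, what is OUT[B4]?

Answer: {a@B4, c@B3, d@B4, e@B0, f@B2}

Working:
Converged values:
  B0:  IN={c@B3, e@B0, f@B2}  OUT={c@B3, e@B0, f@B2}
  B1:  IN={c@B1, c@B3, e@B0, f@B2}  OUT={c@B1, e@B0, f@B1}
  B2:  IN={c@B1, e@B0, f@B1}  OUT={c@B1, e@B0, f@B2}
  B3:  IN={c@B1, e@B0, f@B2}  OUT={c@B3, e@B0, f@B2}
  B4:  IN={c@B3, e@B0, f@B2}  OUT={a@B4, c@B3, d@B4, e@B0, f@B2}

Merge at B4: IN[B4] = OUT[B3] = {c@B3, e@B0, f@B2}
Applying B4's transfer function to that IN value gives OUT[B4] (row B4 above).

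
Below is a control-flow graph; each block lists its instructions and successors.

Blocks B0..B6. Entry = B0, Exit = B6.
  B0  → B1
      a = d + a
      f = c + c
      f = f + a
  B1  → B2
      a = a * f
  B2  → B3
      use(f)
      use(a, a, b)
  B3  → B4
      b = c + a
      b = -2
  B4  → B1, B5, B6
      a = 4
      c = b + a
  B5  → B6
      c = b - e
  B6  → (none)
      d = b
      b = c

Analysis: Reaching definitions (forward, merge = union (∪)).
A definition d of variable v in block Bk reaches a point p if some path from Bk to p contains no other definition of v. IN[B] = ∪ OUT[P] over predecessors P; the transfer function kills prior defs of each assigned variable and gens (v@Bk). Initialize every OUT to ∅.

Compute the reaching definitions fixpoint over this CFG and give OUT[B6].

Fixpoint table:
  B0:  IN={}  OUT={a@B0, f@B0}
  B1:  IN={a@B0, a@B4, b@B3, c@B4, f@B0}  OUT={a@B1, b@B3, c@B4, f@B0}
  B2:  IN={a@B1, b@B3, c@B4, f@B0}  OUT={a@B1, b@B3, c@B4, f@B0}
  B3:  IN={a@B1, b@B3, c@B4, f@B0}  OUT={a@B1, b@B3, c@B4, f@B0}
  B4:  IN={a@B1, b@B3, c@B4, f@B0}  OUT={a@B4, b@B3, c@B4, f@B0}
  B5:  IN={a@B4, b@B3, c@B4, f@B0}  OUT={a@B4, b@B3, c@B5, f@B0}
  B6:  IN={a@B4, b@B3, c@B4, c@B5, f@B0}  OUT={a@B4, b@B6, c@B4, c@B5, d@B6, f@B0}

Merge at B6: IN[B6] = OUT[B4] ⊔ OUT[B5] = {a@B4, b@B3, c@B4, c@B5, f@B0}
Applying B6's transfer function to that IN value gives OUT[B6] (row B6 above).

Answer: {a@B4, b@B6, c@B4, c@B5, d@B6, f@B0}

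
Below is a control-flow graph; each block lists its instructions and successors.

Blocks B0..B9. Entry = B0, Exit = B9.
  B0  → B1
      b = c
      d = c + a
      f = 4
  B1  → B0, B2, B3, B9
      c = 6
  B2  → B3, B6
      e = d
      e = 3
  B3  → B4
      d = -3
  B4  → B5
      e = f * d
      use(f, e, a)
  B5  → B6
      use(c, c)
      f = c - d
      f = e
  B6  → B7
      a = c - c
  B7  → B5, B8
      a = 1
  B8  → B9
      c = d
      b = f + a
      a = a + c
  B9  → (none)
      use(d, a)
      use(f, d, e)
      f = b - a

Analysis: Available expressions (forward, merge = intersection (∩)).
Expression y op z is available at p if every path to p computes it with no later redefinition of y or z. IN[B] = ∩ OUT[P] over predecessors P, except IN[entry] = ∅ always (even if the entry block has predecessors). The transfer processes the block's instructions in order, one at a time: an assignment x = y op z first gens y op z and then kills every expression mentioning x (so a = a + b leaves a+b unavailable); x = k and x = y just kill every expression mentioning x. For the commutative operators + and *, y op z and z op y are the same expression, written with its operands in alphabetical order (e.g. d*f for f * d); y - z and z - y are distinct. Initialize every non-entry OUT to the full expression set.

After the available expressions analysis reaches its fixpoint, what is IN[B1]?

Per-block solution:
  B0:  IN={}  OUT={a+c}
  B1:  IN={a+c}  OUT={}
  B2:  IN={}  OUT={}
  B3:  IN={}  OUT={}
  B4:  IN={}  OUT={d*f}
  B5:  IN={}  OUT={c-d}
  B6:  IN={}  OUT={c-c}
  B7:  IN={c-c}  OUT={c-c}
  B8:  IN={c-c}  OUT={}
  B9:  IN={}  OUT={b-a}

Merge at B1: IN[B1] = OUT[B0] = {a+c}

Answer: {a+c}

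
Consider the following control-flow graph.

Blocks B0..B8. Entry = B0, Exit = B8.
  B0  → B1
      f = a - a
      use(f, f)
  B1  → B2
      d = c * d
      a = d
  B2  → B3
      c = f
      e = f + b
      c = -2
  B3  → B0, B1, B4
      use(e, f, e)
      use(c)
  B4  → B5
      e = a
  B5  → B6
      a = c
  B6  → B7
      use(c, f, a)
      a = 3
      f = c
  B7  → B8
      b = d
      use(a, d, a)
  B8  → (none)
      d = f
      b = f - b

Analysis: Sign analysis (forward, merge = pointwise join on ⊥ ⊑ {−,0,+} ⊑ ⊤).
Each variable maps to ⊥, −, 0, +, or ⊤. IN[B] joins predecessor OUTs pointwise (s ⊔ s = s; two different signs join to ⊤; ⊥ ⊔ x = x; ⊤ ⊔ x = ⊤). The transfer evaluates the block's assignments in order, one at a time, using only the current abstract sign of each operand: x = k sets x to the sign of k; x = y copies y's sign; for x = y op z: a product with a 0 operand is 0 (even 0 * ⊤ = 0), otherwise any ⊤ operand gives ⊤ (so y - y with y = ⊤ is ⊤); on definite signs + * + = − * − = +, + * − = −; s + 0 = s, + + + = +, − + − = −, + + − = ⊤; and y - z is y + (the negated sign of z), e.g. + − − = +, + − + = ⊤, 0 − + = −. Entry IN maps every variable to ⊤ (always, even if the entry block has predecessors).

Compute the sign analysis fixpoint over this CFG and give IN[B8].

Converged values:
  B0: | IN=(all ⊤) | OUT=(all ⊤)
  B1: | IN=(all ⊤) | OUT=(all ⊤)
  B2: | IN=(all ⊤) | OUT={c:-; rest ⊤}
  B3: | IN={c:-; rest ⊤} | OUT={c:-; rest ⊤}
  B4: | IN={c:-; rest ⊤} | OUT={c:-; rest ⊤}
  B5: | IN={c:-; rest ⊤} | OUT={a:-, c:-; rest ⊤}
  B6: | IN={a:-, c:-; rest ⊤} | OUT={a:+, c:-, f:-; rest ⊤}
  B7: | IN={a:+, c:-, f:-; rest ⊤} | OUT={a:+, c:-, f:-; rest ⊤}
  B8: | IN={a:+, c:-, f:-; rest ⊤} | OUT={a:+, c:-, d:-, f:-; rest ⊤}

Merge at B8: IN[B8] = OUT[B7] = {a: +, b: ⊤, c: -, d: ⊤, e: ⊤, f: -}

Answer: {a: +, b: ⊤, c: -, d: ⊤, e: ⊤, f: -}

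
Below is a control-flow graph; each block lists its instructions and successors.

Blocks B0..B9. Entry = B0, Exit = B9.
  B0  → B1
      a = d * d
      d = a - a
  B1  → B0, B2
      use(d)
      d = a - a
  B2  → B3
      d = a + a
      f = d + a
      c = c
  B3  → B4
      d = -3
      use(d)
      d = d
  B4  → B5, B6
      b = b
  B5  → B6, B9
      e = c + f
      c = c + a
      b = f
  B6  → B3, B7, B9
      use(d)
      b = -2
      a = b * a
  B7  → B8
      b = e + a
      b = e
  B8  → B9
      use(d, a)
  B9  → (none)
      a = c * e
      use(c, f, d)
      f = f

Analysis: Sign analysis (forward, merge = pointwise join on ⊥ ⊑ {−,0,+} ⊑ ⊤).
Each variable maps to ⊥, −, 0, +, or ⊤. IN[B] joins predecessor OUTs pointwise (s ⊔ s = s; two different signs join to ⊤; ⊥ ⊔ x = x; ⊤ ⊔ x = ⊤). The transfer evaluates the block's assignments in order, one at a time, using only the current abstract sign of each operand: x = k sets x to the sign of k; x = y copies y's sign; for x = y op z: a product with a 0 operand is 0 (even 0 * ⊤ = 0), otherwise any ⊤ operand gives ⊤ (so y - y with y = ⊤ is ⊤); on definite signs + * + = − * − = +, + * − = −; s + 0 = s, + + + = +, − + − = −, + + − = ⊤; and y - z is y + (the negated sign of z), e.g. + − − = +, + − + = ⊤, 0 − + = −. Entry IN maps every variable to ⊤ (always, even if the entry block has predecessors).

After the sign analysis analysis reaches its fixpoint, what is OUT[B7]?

Answer: {a: ⊤, b: ⊤, c: ⊤, d: -, e: ⊤, f: ⊤}

Trace:
Per-block solution:
  B0: | IN=(all ⊤) | OUT=(all ⊤)
  B1: | IN=(all ⊤) | OUT=(all ⊤)
  B2: | IN=(all ⊤) | OUT=(all ⊤)
  B3: | IN=(all ⊤) | OUT={d:-; rest ⊤}
  B4: | IN={d:-; rest ⊤} | OUT={d:-; rest ⊤}
  B5: | IN={d:-; rest ⊤} | OUT={d:-; rest ⊤}
  B6: | IN={d:-; rest ⊤} | OUT={b:-, d:-; rest ⊤}
  B7: | IN={b:-, d:-; rest ⊤} | OUT={d:-; rest ⊤}
  B8: | IN={d:-; rest ⊤} | OUT={d:-; rest ⊤}
  B9: | IN={d:-; rest ⊤} | OUT={d:-; rest ⊤}

Merge at B7: IN[B7] = OUT[B6] = {a: ⊤, b: -, c: ⊤, d: -, e: ⊤, f: ⊤}
Applying B7's transfer function to that IN value gives OUT[B7] (row B7 above).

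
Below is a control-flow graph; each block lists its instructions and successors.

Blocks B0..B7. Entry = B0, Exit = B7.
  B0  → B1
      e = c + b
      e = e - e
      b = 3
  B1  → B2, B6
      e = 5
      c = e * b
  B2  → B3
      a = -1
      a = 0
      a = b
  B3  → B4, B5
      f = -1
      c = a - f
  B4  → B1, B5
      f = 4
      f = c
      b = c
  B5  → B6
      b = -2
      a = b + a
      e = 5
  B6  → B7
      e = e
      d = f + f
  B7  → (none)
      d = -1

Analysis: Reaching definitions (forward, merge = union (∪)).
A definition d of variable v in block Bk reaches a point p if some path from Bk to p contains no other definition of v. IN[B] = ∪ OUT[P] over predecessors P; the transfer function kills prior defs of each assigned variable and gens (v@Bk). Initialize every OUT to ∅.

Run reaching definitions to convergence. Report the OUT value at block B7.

Converged values:
  B0:   IN={}   OUT={b@B0, e@B0}
  B1:   IN={a@B2, b@B0, b@B4, c@B3, e@B0, e@B1, f@B4}   OUT={a@B2, b@B0, b@B4, c@B1, e@B1, f@B4}
  B2:   IN={a@B2, b@B0, b@B4, c@B1, e@B1, f@B4}   OUT={a@B2, b@B0, b@B4, c@B1, e@B1, f@B4}
  B3:   IN={a@B2, b@B0, b@B4, c@B1, e@B1, f@B4}   OUT={a@B2, b@B0, b@B4, c@B3, e@B1, f@B3}
  B4:   IN={a@B2, b@B0, b@B4, c@B3, e@B1, f@B3}   OUT={a@B2, b@B4, c@B3, e@B1, f@B4}
  B5:   IN={a@B2, b@B0, b@B4, c@B3, e@B1, f@B3, f@B4}   OUT={a@B5, b@B5, c@B3, e@B5, f@B3, f@B4}
  B6:   IN={a@B2, a@B5, b@B0, b@B4, b@B5, c@B1, c@B3, e@B1, e@B5, f@B3, f@B4}   OUT={a@B2, a@B5, b@B0, b@B4, b@B5, c@B1, c@B3, d@B6, e@B6, f@B3, f@B4}
  B7:   IN={a@B2, a@B5, b@B0, b@B4, b@B5, c@B1, c@B3, d@B6, e@B6, f@B3, f@B4}   OUT={a@B2, a@B5, b@B0, b@B4, b@B5, c@B1, c@B3, d@B7, e@B6, f@B3, f@B4}

Merge at B7: IN[B7] = OUT[B6] = {a@B2, a@B5, b@B0, b@B4, b@B5, c@B1, c@B3, d@B6, e@B6, f@B3, f@B4}
Applying B7's transfer function to that IN value gives OUT[B7] (row B7 above).

Answer: {a@B2, a@B5, b@B0, b@B4, b@B5, c@B1, c@B3, d@B7, e@B6, f@B3, f@B4}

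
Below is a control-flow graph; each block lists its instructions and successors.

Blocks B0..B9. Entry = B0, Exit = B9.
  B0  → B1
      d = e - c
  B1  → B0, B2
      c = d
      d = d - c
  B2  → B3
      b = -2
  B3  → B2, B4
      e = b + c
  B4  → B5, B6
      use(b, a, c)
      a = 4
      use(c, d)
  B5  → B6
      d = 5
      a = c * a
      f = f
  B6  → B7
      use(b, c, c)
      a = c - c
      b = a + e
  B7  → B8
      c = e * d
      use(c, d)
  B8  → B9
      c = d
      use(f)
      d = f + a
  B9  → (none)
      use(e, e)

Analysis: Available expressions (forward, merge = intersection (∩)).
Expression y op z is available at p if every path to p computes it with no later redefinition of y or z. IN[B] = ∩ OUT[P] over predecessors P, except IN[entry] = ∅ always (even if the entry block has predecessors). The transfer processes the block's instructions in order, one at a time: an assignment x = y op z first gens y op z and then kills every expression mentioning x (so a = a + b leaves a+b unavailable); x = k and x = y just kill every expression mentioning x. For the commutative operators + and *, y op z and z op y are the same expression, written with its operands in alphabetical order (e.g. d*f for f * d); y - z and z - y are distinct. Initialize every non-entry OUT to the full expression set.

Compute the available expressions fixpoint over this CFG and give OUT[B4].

Answer: {b+c}

Derivation:
Per-block solution:
  B0:  IN={}  OUT={e-c}
  B1:  IN={e-c}  OUT={}
  B2:  IN={}  OUT={}
  B3:  IN={}  OUT={b+c}
  B4:  IN={b+c}  OUT={b+c}
  B5:  IN={b+c}  OUT={b+c}
  B6:  IN={b+c}  OUT={a+e, c-c}
  B7:  IN={a+e, c-c}  OUT={a+e, d*e}
  B8:  IN={a+e, d*e}  OUT={a+e, a+f}
  B9:  IN={a+e, a+f}  OUT={a+e, a+f}

Merge at B4: IN[B4] = OUT[B3] = {b+c}
Applying B4's transfer function to that IN value gives OUT[B4] (row B4 above).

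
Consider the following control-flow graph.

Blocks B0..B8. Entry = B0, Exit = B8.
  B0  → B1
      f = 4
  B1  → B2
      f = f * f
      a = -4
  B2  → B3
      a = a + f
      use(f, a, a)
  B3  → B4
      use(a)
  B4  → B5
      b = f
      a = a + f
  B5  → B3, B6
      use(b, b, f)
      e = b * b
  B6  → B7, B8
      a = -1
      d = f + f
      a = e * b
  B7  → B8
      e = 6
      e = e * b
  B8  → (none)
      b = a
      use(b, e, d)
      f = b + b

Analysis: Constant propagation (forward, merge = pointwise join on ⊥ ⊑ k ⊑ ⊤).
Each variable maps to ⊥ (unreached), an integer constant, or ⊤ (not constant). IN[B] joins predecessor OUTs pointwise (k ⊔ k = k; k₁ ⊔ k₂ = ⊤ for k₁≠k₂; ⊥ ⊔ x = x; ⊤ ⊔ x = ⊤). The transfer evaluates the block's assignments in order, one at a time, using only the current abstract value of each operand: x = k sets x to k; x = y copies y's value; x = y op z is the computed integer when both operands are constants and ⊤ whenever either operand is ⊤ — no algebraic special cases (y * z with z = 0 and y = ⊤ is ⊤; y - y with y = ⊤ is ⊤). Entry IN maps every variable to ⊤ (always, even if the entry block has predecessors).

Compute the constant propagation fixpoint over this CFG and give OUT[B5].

Answer: {a: ⊤, b: 16, c: ⊤, d: ⊤, e: 256, f: 16}

Derivation:
Fixpoint table:
  B0: | IN=(all ⊤) | OUT={f:4; rest ⊤}
  B1: | IN={f:4; rest ⊤} | OUT={a:-4, f:16; rest ⊤}
  B2: | IN={a:-4, f:16; rest ⊤} | OUT={a:12, f:16; rest ⊤}
  B3: | IN={f:16; rest ⊤} | OUT={f:16; rest ⊤}
  B4: | IN={f:16; rest ⊤} | OUT={b:16, f:16; rest ⊤}
  B5: | IN={b:16, f:16; rest ⊤} | OUT={b:16, e:256, f:16; rest ⊤}
  B6: | IN={b:16, e:256, f:16; rest ⊤} | OUT={a:4096, b:16, d:32, e:256, f:16; rest ⊤}
  B7: | IN={a:4096, b:16, d:32, e:256, f:16; rest ⊤} | OUT={a:4096, b:16, d:32, e:96, f:16; rest ⊤}
  B8: | IN={a:4096, b:16, d:32, f:16; rest ⊤} | OUT={a:4096, b:4096, d:32, f:8192; rest ⊤}

Merge at B5: IN[B5] = OUT[B4] = {a: ⊤, b: 16, c: ⊤, d: ⊤, e: ⊤, f: 16}
Applying B5's transfer function to that IN value gives OUT[B5] (row B5 above).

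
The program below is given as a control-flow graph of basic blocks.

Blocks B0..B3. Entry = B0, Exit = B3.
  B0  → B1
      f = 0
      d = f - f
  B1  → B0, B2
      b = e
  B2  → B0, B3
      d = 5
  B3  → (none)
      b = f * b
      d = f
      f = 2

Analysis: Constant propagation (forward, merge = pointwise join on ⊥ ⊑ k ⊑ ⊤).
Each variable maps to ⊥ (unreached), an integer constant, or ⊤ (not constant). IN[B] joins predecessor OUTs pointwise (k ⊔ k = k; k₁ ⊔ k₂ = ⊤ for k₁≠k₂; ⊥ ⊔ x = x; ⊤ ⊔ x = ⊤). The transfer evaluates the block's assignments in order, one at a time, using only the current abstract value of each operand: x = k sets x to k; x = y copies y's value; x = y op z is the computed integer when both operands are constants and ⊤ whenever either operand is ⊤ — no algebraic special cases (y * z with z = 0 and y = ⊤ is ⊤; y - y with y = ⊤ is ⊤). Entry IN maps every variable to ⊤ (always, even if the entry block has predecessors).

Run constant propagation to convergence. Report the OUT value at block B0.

Converged values:
  B0:   IN=(all ⊤)   OUT={d:0, f:0; rest ⊤}
  B1:   IN={d:0, f:0; rest ⊤}   OUT={d:0, f:0; rest ⊤}
  B2:   IN={d:0, f:0; rest ⊤}   OUT={d:5, f:0; rest ⊤}
  B3:   IN={d:5, f:0; rest ⊤}   OUT={d:0, f:2; rest ⊤}

Merge at B0 (entry node, so the boundary value (all ⊤) is joined with the incoming edge(s)): IN[B0] = (all ⊤) ⊔ OUT[B1] ⊔ OUT[B2] = {a: ⊤, b: ⊤, c: ⊤, d: ⊤, e: ⊤, f: ⊤}
Applying B0's transfer function to that IN value gives OUT[B0] (row B0 above).

Answer: {a: ⊤, b: ⊤, c: ⊤, d: 0, e: ⊤, f: 0}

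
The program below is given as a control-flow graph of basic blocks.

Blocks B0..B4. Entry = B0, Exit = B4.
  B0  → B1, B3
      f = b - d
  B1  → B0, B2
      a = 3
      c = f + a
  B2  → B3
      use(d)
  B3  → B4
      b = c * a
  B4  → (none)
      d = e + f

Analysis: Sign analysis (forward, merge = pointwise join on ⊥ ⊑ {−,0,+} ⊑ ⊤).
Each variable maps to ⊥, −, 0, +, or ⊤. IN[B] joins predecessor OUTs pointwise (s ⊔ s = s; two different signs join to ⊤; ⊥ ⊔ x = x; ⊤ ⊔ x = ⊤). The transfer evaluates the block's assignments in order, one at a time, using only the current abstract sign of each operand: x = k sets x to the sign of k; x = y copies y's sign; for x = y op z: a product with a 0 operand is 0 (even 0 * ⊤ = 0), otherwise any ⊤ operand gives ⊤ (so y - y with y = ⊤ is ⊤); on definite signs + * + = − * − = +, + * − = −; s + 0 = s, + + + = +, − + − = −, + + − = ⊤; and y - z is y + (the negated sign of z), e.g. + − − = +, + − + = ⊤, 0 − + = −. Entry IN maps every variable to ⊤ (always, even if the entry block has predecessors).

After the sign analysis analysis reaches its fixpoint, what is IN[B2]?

Per-block solution:
  B0: | IN=(all ⊤) | OUT=(all ⊤)
  B1: | IN=(all ⊤) | OUT={a:+; rest ⊤}
  B2: | IN={a:+; rest ⊤} | OUT={a:+; rest ⊤}
  B3: | IN=(all ⊤) | OUT=(all ⊤)
  B4: | IN=(all ⊤) | OUT=(all ⊤)

Merge at B2: IN[B2] = OUT[B1] = {a: +, b: ⊤, c: ⊤, d: ⊤, e: ⊤, f: ⊤}

Answer: {a: +, b: ⊤, c: ⊤, d: ⊤, e: ⊤, f: ⊤}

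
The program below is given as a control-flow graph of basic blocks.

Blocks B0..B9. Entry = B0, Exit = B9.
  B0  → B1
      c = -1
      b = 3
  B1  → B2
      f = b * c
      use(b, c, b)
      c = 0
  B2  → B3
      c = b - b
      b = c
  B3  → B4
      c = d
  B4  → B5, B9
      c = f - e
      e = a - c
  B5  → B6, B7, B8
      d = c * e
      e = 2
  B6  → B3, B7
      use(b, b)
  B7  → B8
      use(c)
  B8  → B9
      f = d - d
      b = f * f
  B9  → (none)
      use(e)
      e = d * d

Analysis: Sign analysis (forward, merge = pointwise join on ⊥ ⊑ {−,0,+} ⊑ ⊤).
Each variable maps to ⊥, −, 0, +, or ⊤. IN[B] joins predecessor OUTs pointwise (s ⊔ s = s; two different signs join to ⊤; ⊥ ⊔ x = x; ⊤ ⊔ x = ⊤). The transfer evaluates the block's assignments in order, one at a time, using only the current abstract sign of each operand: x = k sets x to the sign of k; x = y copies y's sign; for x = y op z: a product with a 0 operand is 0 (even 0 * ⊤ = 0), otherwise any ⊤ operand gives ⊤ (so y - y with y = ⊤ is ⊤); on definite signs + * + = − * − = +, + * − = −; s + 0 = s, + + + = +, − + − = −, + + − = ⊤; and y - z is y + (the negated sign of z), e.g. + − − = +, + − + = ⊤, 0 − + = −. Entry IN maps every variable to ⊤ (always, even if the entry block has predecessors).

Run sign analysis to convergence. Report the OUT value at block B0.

Converged values:
  B0:   IN=(all ⊤)   OUT={b:+, c:-; rest ⊤}
  B1:   IN={b:+, c:-; rest ⊤}   OUT={b:+, c:0, f:-; rest ⊤}
  B2:   IN={b:+, c:0, f:-; rest ⊤}   OUT={f:-; rest ⊤}
  B3:   IN={f:-; rest ⊤}   OUT={f:-; rest ⊤}
  B4:   IN={f:-; rest ⊤}   OUT={f:-; rest ⊤}
  B5:   IN={f:-; rest ⊤}   OUT={e:+, f:-; rest ⊤}
  B6:   IN={e:+, f:-; rest ⊤}   OUT={e:+, f:-; rest ⊤}
  B7:   IN={e:+, f:-; rest ⊤}   OUT={e:+, f:-; rest ⊤}
  B8:   IN={e:+, f:-; rest ⊤}   OUT={e:+; rest ⊤}
  B9:   IN=(all ⊤)   OUT=(all ⊤)

B0 is the boundary node: IN[B0] = {a: ⊤, b: ⊤, c: ⊤, d: ⊤, e: ⊤, f: ⊤}
Applying B0's transfer function to that IN value gives OUT[B0] (row B0 above).

Answer: {a: ⊤, b: +, c: -, d: ⊤, e: ⊤, f: ⊤}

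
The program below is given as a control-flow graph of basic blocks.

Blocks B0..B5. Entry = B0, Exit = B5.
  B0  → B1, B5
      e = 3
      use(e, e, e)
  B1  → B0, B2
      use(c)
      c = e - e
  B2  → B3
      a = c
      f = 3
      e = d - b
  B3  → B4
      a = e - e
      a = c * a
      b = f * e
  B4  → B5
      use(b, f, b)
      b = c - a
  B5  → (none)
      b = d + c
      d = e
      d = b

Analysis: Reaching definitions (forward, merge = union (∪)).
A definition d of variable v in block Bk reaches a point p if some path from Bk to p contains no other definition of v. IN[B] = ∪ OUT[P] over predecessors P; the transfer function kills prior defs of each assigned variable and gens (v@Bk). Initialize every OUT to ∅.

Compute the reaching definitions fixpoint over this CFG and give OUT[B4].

Converged values:
  B0:   IN={c@B1, e@B0}   OUT={c@B1, e@B0}
  B1:   IN={c@B1, e@B0}   OUT={c@B1, e@B0}
  B2:   IN={c@B1, e@B0}   OUT={a@B2, c@B1, e@B2, f@B2}
  B3:   IN={a@B2, c@B1, e@B2, f@B2}   OUT={a@B3, b@B3, c@B1, e@B2, f@B2}
  B4:   IN={a@B3, b@B3, c@B1, e@B2, f@B2}   OUT={a@B3, b@B4, c@B1, e@B2, f@B2}
  B5:   IN={a@B3, b@B4, c@B1, e@B0, e@B2, f@B2}   OUT={a@B3, b@B5, c@B1, d@B5, e@B0, e@B2, f@B2}

Merge at B4: IN[B4] = OUT[B3] = {a@B3, b@B3, c@B1, e@B2, f@B2}
Applying B4's transfer function to that IN value gives OUT[B4] (row B4 above).

Answer: {a@B3, b@B4, c@B1, e@B2, f@B2}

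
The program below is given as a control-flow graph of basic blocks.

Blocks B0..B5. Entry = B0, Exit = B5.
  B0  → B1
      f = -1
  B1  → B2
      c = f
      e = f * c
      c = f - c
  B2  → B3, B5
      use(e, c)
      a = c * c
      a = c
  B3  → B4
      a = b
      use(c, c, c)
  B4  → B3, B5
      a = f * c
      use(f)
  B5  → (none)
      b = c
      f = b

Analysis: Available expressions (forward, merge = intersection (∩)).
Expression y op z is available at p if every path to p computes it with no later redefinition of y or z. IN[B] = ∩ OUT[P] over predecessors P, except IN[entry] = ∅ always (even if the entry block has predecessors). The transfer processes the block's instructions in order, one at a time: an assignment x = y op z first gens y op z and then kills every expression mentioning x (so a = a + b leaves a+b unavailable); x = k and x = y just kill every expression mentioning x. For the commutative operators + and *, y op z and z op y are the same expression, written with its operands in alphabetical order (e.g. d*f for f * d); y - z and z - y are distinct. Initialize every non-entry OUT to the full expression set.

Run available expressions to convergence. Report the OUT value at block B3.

Converged values:
  B0:  IN={}  OUT={}
  B1:  IN={}  OUT={}
  B2:  IN={}  OUT={c*c}
  B3:  IN={c*c}  OUT={c*c}
  B4:  IN={c*c}  OUT={c*c, c*f}
  B5:  IN={c*c}  OUT={c*c}

Merge at B3: IN[B3] = OUT[B2] ∩ OUT[B4] = {c*c}
Applying B3's transfer function to that IN value gives OUT[B3] (row B3 above).

Answer: {c*c}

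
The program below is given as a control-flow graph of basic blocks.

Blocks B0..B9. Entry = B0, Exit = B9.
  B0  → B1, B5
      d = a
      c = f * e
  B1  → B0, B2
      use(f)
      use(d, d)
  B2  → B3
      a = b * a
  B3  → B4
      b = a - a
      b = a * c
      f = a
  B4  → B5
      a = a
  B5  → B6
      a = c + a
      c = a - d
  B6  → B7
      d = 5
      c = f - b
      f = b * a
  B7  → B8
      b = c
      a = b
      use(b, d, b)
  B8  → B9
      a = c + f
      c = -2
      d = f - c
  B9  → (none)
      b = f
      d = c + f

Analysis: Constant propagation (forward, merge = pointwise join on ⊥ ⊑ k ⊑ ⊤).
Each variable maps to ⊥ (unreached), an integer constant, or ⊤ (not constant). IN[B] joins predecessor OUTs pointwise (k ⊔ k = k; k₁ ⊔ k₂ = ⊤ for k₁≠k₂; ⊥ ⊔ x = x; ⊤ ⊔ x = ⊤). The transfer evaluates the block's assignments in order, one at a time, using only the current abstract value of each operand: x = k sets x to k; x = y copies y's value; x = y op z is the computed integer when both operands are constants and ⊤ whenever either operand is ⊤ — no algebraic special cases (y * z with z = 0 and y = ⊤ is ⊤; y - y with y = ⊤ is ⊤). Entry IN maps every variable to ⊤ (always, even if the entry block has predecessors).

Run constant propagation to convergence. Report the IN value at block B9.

Fixpoint table:
  B0: | IN=(all ⊤) | OUT=(all ⊤)
  B1: | IN=(all ⊤) | OUT=(all ⊤)
  B2: | IN=(all ⊤) | OUT=(all ⊤)
  B3: | IN=(all ⊤) | OUT=(all ⊤)
  B4: | IN=(all ⊤) | OUT=(all ⊤)
  B5: | IN=(all ⊤) | OUT=(all ⊤)
  B6: | IN=(all ⊤) | OUT={d:5; rest ⊤}
  B7: | IN={d:5; rest ⊤} | OUT={d:5; rest ⊤}
  B8: | IN={d:5; rest ⊤} | OUT={c:-2; rest ⊤}
  B9: | IN={c:-2; rest ⊤} | OUT={c:-2; rest ⊤}

Merge at B9: IN[B9] = OUT[B8] = {a: ⊤, b: ⊤, c: -2, d: ⊤, e: ⊤, f: ⊤}

Answer: {a: ⊤, b: ⊤, c: -2, d: ⊤, e: ⊤, f: ⊤}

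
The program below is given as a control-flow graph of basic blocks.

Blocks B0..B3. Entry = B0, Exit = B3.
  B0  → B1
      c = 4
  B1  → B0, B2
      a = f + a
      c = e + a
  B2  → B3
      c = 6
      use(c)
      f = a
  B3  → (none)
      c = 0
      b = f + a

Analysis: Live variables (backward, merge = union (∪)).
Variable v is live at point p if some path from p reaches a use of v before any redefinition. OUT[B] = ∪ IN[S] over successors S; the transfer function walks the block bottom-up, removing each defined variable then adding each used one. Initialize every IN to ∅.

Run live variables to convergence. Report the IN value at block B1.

Fixpoint table:
  B0:   IN={a, e, f}   OUT={a, e, f}
  B1:   IN={a, e, f}   OUT={a, e, f}
  B2:   IN={a}   OUT={a, f}
  B3:   IN={a, f}   OUT={}

Merge at B1: OUT[B1] = IN[B0] ⊔ IN[B2] = {a, e, f}
Applying B1's transfer function to that OUT value gives IN[B1] (row B1 above).

Answer: {a, e, f}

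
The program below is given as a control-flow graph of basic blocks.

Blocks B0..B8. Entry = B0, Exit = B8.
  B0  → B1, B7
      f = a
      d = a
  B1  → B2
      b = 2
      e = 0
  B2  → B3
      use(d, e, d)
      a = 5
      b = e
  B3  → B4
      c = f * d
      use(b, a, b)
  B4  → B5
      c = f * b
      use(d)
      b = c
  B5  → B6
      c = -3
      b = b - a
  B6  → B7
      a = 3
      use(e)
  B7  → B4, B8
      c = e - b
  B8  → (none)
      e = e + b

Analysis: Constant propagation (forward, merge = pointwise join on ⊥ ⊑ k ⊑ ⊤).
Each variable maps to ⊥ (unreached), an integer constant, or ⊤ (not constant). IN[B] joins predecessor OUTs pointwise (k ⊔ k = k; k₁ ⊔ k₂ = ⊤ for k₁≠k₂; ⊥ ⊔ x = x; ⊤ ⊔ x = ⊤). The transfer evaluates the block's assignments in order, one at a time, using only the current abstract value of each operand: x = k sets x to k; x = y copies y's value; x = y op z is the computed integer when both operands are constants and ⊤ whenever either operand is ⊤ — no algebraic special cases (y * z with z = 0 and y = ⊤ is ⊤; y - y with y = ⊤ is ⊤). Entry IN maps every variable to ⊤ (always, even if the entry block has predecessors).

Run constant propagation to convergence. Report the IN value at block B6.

Per-block solution:
  B0: | IN=(all ⊤) | OUT=(all ⊤)
  B1: | IN=(all ⊤) | OUT={b:2, e:0; rest ⊤}
  B2: | IN={b:2, e:0; rest ⊤} | OUT={a:5, b:0, e:0; rest ⊤}
  B3: | IN={a:5, b:0, e:0; rest ⊤} | OUT={a:5, b:0, e:0; rest ⊤}
  B4: | IN=(all ⊤) | OUT=(all ⊤)
  B5: | IN=(all ⊤) | OUT={c:-3; rest ⊤}
  B6: | IN={c:-3; rest ⊤} | OUT={a:3, c:-3; rest ⊤}
  B7: | IN=(all ⊤) | OUT=(all ⊤)
  B8: | IN=(all ⊤) | OUT=(all ⊤)

Merge at B6: IN[B6] = OUT[B5] = {a: ⊤, b: ⊤, c: -3, d: ⊤, e: ⊤, f: ⊤}

Answer: {a: ⊤, b: ⊤, c: -3, d: ⊤, e: ⊤, f: ⊤}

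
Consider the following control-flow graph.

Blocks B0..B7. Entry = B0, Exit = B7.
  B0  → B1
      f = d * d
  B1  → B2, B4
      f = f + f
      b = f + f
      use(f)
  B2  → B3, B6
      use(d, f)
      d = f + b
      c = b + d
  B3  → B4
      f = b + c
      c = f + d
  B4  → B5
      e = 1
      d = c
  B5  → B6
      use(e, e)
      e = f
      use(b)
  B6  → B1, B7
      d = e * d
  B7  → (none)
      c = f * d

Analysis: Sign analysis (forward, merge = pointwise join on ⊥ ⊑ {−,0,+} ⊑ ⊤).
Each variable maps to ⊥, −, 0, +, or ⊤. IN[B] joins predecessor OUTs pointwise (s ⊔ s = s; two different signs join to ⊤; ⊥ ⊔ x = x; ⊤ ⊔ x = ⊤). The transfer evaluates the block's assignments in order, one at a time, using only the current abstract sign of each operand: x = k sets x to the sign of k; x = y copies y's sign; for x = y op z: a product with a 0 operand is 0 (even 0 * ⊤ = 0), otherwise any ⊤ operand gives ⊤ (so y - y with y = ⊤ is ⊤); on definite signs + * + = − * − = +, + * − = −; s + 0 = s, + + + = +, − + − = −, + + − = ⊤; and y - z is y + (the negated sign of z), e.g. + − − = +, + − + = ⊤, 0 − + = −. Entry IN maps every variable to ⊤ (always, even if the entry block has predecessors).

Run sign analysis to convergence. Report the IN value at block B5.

Answer: {a: ⊤, b: ⊤, c: ⊤, d: ⊤, e: +, f: ⊤}

Working:
Fixpoint table:
  B0: | IN=(all ⊤) | OUT=(all ⊤)
  B1: | IN=(all ⊤) | OUT=(all ⊤)
  B2: | IN=(all ⊤) | OUT=(all ⊤)
  B3: | IN=(all ⊤) | OUT=(all ⊤)
  B4: | IN=(all ⊤) | OUT={e:+; rest ⊤}
  B5: | IN={e:+; rest ⊤} | OUT=(all ⊤)
  B6: | IN=(all ⊤) | OUT=(all ⊤)
  B7: | IN=(all ⊤) | OUT=(all ⊤)

Merge at B5: IN[B5] = OUT[B4] = {a: ⊤, b: ⊤, c: ⊤, d: ⊤, e: +, f: ⊤}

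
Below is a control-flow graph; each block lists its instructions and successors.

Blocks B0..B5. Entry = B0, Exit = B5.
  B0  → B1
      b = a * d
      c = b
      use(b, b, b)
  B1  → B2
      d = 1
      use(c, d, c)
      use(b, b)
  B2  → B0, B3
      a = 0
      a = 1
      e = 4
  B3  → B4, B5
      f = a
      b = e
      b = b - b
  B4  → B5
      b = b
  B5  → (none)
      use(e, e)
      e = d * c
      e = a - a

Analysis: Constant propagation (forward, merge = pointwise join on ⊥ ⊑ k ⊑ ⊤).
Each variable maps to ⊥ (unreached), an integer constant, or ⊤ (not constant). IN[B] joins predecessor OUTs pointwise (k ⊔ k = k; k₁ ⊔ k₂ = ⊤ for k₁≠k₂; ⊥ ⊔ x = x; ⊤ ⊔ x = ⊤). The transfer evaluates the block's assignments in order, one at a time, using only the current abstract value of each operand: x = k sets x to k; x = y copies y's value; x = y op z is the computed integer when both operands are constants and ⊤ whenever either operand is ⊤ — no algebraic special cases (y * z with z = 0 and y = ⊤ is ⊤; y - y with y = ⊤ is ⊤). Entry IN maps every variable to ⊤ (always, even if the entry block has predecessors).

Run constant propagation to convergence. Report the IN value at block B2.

Converged values:
  B0:   IN=(all ⊤)   OUT=(all ⊤)
  B1:   IN=(all ⊤)   OUT={d:1; rest ⊤}
  B2:   IN={d:1; rest ⊤}   OUT={a:1, d:1, e:4; rest ⊤}
  B3:   IN={a:1, d:1, e:4; rest ⊤}   OUT={a:1, b:0, d:1, e:4, f:1; rest ⊤}
  B4:   IN={a:1, b:0, d:1, e:4, f:1; rest ⊤}   OUT={a:1, b:0, d:1, e:4, f:1; rest ⊤}
  B5:   IN={a:1, b:0, d:1, e:4, f:1; rest ⊤}   OUT={a:1, b:0, d:1, e:0, f:1; rest ⊤}

Merge at B2: IN[B2] = OUT[B1] = {a: ⊤, b: ⊤, c: ⊤, d: 1, e: ⊤, f: ⊤}

Answer: {a: ⊤, b: ⊤, c: ⊤, d: 1, e: ⊤, f: ⊤}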